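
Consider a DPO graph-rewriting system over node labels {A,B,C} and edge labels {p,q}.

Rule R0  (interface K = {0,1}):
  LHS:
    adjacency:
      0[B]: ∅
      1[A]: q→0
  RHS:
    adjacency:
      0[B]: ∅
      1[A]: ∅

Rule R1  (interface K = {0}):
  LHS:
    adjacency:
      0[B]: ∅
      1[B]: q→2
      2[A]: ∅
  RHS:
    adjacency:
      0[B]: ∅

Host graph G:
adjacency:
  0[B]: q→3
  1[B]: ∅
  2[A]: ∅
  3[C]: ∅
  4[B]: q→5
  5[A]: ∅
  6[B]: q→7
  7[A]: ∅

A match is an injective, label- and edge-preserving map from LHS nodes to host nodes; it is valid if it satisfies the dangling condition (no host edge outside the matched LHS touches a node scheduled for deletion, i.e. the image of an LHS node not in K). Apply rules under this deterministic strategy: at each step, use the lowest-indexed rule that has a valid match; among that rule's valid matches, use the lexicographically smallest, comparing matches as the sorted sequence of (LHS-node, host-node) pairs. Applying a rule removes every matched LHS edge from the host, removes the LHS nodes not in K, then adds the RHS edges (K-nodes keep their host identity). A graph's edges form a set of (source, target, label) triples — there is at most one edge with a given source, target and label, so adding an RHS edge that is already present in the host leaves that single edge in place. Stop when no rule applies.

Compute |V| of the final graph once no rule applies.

Answer: 4

Rewrite trace:
start.  V:8 E:3  edges: 0-q->3 4-q->5 6-q->7
1. fire R1 via {0↦0, 1↦4, 2↦5}  →  V:6 E:2  edges: 0-q->3 6-q->7
2. fire R1 via {0↦0, 1↦6, 2↦7}  →  V:4 E:1  edges: 0-q->3
final graph: no rule applies after step 2
NF nodes: {0:B, 1:B, 2:A, 3:C}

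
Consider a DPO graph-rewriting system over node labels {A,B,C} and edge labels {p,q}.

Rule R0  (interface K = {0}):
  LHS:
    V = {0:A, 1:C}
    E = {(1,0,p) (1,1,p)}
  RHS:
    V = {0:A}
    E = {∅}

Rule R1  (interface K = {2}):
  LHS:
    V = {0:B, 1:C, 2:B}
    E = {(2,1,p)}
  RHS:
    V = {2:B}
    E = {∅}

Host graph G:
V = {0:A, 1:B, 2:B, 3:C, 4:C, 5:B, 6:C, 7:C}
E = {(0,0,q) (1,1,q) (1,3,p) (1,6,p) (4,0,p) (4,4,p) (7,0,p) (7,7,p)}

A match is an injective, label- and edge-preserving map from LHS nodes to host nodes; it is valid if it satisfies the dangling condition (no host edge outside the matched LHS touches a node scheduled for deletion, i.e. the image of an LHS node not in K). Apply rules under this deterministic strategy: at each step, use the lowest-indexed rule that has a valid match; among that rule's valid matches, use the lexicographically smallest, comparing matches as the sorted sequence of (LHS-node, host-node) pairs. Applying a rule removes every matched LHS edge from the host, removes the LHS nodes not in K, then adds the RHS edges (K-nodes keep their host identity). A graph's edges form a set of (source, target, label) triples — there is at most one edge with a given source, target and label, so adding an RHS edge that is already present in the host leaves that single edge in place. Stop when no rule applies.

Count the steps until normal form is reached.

start.  V:8 E:8  edges: 0-q->0 1-q->1 1-p->3 1-p->6 4-p->0 4-p->4 7-p->0 7-p->7
1. fire R0 via {0↦0, 1↦4}  →  V:7 E:6  edges: 0-q->0 1-q->1 1-p->3 1-p->6 7-p->0 7-p->7
2. fire R0 via {0↦0, 1↦7}  →  V:6 E:4  edges: 0-q->0 1-q->1 1-p->3 1-p->6
3. fire R1 via {0↦2, 1↦3, 2↦1}  →  V:4 E:3  edges: 0-q->0 1-q->1 1-p->6
4. fire R1 via {0↦5, 1↦6, 2↦1}  →  V:2 E:2  edges: 0-q->0 1-q->1
halt: no rule applies after step 4

Answer: 4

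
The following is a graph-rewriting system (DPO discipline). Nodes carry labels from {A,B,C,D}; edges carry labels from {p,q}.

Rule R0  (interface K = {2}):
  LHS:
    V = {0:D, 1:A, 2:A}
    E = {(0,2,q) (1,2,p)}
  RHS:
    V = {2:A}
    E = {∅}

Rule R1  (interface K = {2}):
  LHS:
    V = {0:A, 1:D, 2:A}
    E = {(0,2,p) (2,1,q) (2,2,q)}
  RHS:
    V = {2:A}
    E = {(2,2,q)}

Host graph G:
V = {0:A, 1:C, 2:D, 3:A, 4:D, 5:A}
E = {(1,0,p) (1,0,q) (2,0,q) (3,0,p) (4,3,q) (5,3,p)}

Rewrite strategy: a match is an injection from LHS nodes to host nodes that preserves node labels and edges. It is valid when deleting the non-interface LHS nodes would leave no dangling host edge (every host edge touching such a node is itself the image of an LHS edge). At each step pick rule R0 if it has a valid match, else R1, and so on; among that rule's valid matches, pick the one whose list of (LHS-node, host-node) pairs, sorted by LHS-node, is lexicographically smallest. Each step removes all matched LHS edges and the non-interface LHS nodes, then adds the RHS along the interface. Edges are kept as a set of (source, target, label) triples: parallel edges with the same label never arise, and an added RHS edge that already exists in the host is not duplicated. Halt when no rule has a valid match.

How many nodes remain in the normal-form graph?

start.  V:6 E:6  edges: 1-p->0 1-q->0 2-q->0 3-p->0 4-q->3 5-p->3
1. fire R0 via {0↦4, 1↦5, 2↦3}  →  V:4 E:4  edges: 1-p->0 1-q->0 2-q->0 3-p->0
2. fire R0 via {0↦2, 1↦3, 2↦0}  →  V:2 E:2  edges: 1-p->0 1-q->0
final graph: no rule applies after step 2
NF nodes: {0:A, 1:C}

Answer: 2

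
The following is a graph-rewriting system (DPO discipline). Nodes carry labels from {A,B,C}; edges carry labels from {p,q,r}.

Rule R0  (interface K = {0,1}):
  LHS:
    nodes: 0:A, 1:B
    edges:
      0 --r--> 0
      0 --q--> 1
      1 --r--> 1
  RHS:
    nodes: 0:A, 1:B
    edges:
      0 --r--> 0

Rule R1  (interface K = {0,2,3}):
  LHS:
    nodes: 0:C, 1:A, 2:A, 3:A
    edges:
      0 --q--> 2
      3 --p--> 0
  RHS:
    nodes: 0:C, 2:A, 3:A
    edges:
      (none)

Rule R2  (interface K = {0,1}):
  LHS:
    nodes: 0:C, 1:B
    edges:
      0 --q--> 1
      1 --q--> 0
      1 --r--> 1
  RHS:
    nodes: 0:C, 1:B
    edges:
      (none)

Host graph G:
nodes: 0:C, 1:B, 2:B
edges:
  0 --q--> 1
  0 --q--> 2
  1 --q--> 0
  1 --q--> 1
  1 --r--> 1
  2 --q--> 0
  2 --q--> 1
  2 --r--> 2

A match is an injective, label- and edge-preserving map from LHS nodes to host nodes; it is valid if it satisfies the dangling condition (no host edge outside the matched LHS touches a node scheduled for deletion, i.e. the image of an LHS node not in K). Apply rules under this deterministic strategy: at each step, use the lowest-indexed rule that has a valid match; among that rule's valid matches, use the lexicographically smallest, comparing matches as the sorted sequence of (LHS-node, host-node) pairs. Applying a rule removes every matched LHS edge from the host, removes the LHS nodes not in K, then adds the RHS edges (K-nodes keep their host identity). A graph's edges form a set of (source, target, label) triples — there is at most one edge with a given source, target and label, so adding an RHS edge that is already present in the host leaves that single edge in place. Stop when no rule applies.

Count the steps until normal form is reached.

Answer: 2

Steps:
[0] host  ⇒  3 nodes, 8 edges  {0-q->1 0-q->2 1-q->0 1-q->1 1-r->1 2-q->0 2-q->1 2-r->2}
[1] R2 @ {0↦0, 1↦1}  ⇒  3 nodes, 5 edges  {0-q->2 1-q->1 2-q->0 2-q->1 2-r->2}
[2] R2 @ {0↦0, 1↦2}  ⇒  3 nodes, 2 edges  {1-q->1 2-q->1}
final graph: no rule applies after step 2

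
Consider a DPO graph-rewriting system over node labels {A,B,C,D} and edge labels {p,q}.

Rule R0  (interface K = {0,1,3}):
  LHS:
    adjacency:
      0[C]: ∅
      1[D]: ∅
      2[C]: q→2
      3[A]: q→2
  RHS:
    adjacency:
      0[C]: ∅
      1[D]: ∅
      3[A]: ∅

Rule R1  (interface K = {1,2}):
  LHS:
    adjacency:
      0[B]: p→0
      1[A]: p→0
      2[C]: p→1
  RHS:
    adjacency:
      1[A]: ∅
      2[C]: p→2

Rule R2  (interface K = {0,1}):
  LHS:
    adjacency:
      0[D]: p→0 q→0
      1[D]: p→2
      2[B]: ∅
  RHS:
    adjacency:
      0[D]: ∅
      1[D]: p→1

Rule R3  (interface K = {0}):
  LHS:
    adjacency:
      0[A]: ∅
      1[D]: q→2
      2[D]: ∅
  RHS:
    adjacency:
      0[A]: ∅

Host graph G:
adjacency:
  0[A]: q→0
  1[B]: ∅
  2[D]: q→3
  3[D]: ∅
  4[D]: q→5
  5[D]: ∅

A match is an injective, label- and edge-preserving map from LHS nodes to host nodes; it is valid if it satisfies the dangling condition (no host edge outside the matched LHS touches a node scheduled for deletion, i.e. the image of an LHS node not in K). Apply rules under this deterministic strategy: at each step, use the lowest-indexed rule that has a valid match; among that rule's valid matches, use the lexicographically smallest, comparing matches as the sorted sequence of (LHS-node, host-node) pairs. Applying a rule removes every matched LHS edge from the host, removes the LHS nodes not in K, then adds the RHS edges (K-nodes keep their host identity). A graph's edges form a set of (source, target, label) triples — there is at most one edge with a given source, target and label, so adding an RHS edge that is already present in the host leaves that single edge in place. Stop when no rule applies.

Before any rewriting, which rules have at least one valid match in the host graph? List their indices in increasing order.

Answer: [R3]

Steps:
R0: no valid match — LHS pattern not found
R1: no valid match — LHS pattern not found
R2: no valid match — LHS pattern not found
R3: 2 valid matches — {0↦0, 1↦2, 2↦3}, {0↦0, 1↦4, 2↦5}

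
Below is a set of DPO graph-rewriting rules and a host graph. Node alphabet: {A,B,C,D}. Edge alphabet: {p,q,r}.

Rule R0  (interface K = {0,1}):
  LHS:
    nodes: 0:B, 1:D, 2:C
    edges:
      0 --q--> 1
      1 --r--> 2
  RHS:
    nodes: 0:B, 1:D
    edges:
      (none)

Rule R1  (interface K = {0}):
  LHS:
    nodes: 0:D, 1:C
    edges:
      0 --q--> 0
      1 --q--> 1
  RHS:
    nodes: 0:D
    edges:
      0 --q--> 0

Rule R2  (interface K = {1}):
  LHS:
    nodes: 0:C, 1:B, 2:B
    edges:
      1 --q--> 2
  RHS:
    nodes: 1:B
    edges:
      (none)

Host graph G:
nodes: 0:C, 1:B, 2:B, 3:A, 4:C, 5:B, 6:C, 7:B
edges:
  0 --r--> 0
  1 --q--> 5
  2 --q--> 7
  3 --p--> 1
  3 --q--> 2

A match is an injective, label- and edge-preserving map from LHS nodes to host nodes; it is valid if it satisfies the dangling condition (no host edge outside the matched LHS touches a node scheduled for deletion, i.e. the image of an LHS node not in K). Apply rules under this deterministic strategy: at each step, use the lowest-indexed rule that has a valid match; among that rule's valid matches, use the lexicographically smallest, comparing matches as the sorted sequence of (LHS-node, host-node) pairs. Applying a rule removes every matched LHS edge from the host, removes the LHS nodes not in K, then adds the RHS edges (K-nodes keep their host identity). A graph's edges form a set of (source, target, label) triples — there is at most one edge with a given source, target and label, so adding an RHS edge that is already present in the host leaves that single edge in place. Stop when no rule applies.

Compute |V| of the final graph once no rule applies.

start.  V:8 E:5  edges: 0-r->0 1-q->5 2-q->7 3-p->1 3-q->2
1. fire R2 via {0↦4, 1↦1, 2↦5}  →  V:6 E:4  edges: 0-r->0 2-q->7 3-p->1 3-q->2
2. fire R2 via {0↦6, 1↦2, 2↦7}  →  V:4 E:3  edges: 0-r->0 3-p->1 3-q->2
final graph: no rule applies after step 2
NF nodes: {0:C, 1:B, 2:B, 3:A}

Answer: 4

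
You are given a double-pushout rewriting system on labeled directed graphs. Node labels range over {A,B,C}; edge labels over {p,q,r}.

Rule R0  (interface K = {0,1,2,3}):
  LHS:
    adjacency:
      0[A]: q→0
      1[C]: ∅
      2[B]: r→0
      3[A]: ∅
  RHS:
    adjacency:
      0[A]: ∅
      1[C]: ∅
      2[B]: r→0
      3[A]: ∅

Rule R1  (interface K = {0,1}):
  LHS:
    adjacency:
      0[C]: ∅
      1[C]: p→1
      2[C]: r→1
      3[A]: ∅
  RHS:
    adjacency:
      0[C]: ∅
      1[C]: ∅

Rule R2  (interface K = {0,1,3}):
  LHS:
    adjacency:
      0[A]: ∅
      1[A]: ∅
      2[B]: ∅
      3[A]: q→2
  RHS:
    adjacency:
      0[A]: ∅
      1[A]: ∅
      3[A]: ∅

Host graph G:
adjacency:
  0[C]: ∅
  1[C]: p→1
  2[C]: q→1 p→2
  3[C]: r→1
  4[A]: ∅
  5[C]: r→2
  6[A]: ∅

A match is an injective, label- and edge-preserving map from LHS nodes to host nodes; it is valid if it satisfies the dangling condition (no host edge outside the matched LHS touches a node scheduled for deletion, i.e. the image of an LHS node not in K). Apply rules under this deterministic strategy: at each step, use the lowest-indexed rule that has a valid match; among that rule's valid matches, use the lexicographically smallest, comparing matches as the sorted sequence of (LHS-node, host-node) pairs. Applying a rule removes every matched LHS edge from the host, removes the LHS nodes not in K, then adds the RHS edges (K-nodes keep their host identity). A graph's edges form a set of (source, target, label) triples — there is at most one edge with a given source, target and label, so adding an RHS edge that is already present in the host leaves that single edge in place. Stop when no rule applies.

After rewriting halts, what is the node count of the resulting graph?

start.  V:7 E:5  edges: 1-p->1 2-q->1 2-p->2 3-r->1 5-r->2
1. fire R1 via {0↦0, 1↦1, 2↦3, 3↦4}  →  V:5 E:3  edges: 2-q->1 2-p->2 5-r->2
2. fire R1 via {0↦0, 1↦2, 2↦5, 3↦6}  →  V:3 E:1  edges: 2-q->1
normal form: no rule applies after step 2
NF nodes: {0:C, 1:C, 2:C}

Answer: 3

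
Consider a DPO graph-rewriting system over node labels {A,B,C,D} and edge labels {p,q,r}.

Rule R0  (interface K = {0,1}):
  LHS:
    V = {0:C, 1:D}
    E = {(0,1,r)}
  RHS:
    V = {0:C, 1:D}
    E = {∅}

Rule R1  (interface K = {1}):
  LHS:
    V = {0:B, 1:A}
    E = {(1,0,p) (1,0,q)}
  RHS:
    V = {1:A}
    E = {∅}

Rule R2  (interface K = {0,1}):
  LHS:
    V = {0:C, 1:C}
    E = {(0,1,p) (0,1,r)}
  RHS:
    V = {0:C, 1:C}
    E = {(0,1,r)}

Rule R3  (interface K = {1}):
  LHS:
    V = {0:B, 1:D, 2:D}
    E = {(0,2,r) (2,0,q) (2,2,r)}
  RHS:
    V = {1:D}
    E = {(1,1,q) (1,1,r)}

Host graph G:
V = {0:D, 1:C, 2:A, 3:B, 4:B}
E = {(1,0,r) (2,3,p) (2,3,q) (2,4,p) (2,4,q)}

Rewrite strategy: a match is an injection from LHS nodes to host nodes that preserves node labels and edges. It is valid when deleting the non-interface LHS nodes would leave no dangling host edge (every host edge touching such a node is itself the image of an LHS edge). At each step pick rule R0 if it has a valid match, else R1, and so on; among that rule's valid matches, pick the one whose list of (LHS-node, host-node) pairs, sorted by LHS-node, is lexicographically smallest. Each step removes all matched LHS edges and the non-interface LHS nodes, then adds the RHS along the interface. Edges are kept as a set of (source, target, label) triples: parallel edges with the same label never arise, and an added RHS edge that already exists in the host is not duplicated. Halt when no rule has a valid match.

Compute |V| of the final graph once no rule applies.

Answer: 3

Rewrite trace:
[0] host  ⇒  5 nodes, 5 edges  {1-r->0 2-p->3 2-q->3 2-p->4 2-q->4}
[1] R0 @ {0↦1, 1↦0}  ⇒  5 nodes, 4 edges  {2-p->3 2-q->3 2-p->4 2-q->4}
[2] R1 @ {0↦3, 1↦2}  ⇒  4 nodes, 2 edges  {2-p->4 2-q->4}
[3] R1 @ {0↦4, 1↦2}  ⇒  3 nodes, 0 edges  {∅}
final graph: no rule applies after step 3
NF nodes: {0:D, 1:C, 2:A}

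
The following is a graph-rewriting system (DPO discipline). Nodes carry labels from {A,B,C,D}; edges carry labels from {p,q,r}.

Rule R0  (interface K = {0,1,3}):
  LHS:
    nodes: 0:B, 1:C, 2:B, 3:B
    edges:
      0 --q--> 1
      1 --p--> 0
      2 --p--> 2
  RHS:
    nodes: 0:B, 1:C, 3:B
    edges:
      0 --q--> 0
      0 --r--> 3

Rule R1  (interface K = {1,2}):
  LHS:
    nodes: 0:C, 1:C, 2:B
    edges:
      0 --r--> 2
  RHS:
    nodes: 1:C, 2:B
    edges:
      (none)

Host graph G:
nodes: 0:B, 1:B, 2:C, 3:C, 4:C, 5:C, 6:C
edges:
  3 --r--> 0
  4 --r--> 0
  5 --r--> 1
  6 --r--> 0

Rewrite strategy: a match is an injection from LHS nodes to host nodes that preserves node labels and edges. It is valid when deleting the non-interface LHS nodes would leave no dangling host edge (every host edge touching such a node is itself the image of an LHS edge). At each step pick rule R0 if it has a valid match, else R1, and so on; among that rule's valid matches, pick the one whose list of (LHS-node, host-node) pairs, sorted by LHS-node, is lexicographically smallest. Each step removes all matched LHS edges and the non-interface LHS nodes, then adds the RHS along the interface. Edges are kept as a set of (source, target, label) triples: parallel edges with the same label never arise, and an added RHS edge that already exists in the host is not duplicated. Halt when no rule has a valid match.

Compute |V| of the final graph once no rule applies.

initial: |V|=7 |E|=4  E = 3-r->0 4-r->0 5-r->1 6-r->0
step 1: apply R1 at {0↦3, 1↦2, 2↦0}  → |V|=6 |E|=3  E = 4-r->0 5-r->1 6-r->0
step 2: apply R1 at {0↦4, 1↦2, 2↦0}  → |V|=5 |E|=2  E = 5-r->1 6-r->0
step 3: apply R1 at {0↦5, 1↦2, 2↦1}  → |V|=4 |E|=1  E = 6-r->0
step 4: apply R1 at {0↦6, 1↦2, 2↦0}  → |V|=3 |E|=0  E = ∅
final graph: no rule applies after step 4
NF nodes: {0:B, 1:B, 2:C}

Answer: 3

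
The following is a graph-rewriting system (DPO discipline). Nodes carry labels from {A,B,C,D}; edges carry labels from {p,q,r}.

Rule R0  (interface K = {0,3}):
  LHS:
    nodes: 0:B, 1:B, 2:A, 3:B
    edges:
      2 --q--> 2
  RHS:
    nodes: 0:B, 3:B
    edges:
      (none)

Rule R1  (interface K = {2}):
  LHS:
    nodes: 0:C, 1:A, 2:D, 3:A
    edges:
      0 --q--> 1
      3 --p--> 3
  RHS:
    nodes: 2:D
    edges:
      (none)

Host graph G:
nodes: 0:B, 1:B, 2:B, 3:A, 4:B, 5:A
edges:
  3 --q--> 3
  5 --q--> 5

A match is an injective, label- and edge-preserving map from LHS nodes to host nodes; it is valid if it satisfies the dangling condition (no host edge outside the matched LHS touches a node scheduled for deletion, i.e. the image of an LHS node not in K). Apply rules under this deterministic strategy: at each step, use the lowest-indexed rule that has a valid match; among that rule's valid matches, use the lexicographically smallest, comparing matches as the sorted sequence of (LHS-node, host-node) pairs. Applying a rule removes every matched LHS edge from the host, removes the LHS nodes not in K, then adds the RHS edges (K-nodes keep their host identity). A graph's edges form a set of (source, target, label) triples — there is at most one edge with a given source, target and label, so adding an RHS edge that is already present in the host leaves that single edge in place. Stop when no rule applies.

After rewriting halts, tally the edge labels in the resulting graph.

[0] host  ⇒  6 nodes, 2 edges  {3-q->3 5-q->5}
[1] R0 @ {0↦0, 1↦1, 2↦3, 3↦2}  ⇒  4 nodes, 1 edges  {5-q->5}
[2] R0 @ {0↦0, 1↦2, 2↦5, 3↦4}  ⇒  2 nodes, 0 edges  {∅}
final graph: no rule applies after step 2
NF edges: []

Answer: (no edges)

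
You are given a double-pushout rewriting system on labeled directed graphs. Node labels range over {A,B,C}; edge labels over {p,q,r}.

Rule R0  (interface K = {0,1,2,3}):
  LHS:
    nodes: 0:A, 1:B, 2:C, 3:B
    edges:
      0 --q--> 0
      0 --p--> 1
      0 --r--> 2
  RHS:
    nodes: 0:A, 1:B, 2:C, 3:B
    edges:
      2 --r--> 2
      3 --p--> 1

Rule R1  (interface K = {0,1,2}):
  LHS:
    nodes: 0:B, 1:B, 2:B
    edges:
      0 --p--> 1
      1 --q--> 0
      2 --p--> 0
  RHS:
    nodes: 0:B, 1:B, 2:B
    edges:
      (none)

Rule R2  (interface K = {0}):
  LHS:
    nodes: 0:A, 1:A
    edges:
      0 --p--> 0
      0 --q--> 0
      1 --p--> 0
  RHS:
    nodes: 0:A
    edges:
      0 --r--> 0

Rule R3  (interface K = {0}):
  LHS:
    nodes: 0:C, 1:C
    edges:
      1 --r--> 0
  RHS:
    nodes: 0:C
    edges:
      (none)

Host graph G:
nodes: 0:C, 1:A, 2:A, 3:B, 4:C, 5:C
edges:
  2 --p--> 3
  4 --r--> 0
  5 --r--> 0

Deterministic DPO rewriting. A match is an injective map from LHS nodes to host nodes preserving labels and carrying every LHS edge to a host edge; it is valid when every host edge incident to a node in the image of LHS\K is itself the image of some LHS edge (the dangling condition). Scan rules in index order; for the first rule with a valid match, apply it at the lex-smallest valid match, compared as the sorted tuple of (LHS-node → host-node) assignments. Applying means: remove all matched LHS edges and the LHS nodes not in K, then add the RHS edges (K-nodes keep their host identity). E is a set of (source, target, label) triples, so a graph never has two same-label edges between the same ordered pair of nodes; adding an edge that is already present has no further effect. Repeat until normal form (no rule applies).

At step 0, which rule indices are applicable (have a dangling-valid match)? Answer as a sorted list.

Answer: [R3]

Rewrite trace:
R0: no valid match — LHS pattern not found
R1: no valid match — LHS pattern not found
R2: no valid match — LHS pattern not found
R3: 2 valid matches — {0↦0, 1↦4}, {0↦0, 1↦5}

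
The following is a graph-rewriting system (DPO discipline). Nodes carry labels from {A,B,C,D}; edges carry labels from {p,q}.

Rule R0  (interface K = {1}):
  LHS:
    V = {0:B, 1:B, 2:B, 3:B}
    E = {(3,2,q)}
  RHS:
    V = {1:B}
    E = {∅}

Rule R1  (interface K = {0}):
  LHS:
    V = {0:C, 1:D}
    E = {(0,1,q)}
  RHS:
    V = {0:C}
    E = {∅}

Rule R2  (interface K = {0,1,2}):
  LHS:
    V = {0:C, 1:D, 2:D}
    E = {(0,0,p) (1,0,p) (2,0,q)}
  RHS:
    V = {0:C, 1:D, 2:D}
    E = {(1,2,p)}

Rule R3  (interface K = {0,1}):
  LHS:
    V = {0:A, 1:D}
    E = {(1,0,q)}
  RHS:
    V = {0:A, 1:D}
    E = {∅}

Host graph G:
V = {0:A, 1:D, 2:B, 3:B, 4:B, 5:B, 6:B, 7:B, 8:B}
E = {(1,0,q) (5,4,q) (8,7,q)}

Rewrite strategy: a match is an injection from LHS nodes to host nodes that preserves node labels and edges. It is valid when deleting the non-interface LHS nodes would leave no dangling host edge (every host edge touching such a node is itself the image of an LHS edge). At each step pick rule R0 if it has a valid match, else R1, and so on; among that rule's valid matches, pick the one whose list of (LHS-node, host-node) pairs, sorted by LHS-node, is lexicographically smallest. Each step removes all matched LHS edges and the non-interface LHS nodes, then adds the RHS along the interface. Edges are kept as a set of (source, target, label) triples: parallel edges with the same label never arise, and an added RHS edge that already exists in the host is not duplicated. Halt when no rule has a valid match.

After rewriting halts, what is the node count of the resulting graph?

start.  V:9 E:3  edges: 1-q->0 5-q->4 8-q->7
1. fire R0 via {0↦2, 1↦3, 2↦4, 3↦5}  →  V:6 E:2  edges: 1-q->0 8-q->7
2. fire R0 via {0↦3, 1↦6, 2↦7, 3↦8}  →  V:3 E:1  edges: 1-q->0
3. fire R3 via {0↦0, 1↦1}  →  V:3 E:0  edges: ∅
normal form: no rule applies after step 3
NF nodes: {0:A, 1:D, 6:B}

Answer: 3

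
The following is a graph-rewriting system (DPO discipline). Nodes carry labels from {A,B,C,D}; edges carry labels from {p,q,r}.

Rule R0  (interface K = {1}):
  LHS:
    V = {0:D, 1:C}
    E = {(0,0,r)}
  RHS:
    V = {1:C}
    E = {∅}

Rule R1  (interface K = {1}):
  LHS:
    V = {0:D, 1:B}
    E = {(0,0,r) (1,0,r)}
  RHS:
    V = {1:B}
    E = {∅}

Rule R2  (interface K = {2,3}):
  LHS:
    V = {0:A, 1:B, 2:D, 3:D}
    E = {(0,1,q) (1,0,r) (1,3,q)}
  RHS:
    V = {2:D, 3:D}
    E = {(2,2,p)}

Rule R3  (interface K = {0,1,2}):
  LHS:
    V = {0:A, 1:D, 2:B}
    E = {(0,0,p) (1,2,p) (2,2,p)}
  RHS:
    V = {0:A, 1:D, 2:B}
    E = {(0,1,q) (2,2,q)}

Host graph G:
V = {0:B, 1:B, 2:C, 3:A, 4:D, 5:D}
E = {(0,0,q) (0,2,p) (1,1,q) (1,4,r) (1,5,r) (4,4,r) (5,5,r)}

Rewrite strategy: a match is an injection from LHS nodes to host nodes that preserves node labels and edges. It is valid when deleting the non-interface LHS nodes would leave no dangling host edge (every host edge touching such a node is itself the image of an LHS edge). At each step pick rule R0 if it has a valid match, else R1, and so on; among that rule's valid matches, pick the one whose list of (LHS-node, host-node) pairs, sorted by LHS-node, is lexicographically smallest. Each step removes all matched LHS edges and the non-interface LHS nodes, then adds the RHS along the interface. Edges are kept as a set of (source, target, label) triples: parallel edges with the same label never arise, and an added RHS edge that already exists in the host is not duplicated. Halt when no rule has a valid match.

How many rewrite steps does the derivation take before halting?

start.  V:6 E:7  edges: 0-q->0 0-p->2 1-q->1 1-r->4 1-r->5 4-r->4 5-r->5
1. fire R1 via {0↦4, 1↦1}  →  V:5 E:5  edges: 0-q->0 0-p->2 1-q->1 1-r->5 5-r->5
2. fire R1 via {0↦5, 1↦1}  →  V:4 E:3  edges: 0-q->0 0-p->2 1-q->1
halt: no rule applies after step 2

Answer: 2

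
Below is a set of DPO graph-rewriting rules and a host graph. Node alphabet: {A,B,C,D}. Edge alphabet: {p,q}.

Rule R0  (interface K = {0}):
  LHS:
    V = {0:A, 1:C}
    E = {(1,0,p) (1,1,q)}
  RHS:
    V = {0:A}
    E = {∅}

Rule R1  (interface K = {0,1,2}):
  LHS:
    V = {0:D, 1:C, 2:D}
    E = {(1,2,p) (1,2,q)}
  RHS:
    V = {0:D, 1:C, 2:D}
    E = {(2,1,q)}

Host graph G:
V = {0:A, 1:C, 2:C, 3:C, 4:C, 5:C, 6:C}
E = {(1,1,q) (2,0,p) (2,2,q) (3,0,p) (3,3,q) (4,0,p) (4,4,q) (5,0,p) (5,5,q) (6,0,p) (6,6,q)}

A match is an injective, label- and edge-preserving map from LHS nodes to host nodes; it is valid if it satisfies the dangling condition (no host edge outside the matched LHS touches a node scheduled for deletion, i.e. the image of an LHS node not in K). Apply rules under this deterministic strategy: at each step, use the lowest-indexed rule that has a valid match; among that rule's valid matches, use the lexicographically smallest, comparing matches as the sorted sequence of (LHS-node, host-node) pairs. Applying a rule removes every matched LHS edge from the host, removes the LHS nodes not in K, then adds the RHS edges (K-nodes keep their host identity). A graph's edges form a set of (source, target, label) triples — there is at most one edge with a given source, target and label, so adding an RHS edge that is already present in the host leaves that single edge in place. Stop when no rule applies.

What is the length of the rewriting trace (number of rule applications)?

Answer: 5

Rewrite trace:
start.  V:7 E:11  edges: 1-q->1 2-p->0 2-q->2 3-p->0 3-q->3 4-p->0 4-q->4 5-p->0 5-q->5 6-p->0 6-q->6
1. fire R0 via {0↦0, 1↦2}  →  V:6 E:9  edges: 1-q->1 3-p->0 3-q->3 4-p->0 4-q->4 5-p->0 5-q->5 6-p->0 6-q->6
2. fire R0 via {0↦0, 1↦3}  →  V:5 E:7  edges: 1-q->1 4-p->0 4-q->4 5-p->0 5-q->5 6-p->0 6-q->6
3. fire R0 via {0↦0, 1↦4}  →  V:4 E:5  edges: 1-q->1 5-p->0 5-q->5 6-p->0 6-q->6
4. fire R0 via {0↦0, 1↦5}  →  V:3 E:3  edges: 1-q->1 6-p->0 6-q->6
5. fire R0 via {0↦0, 1↦6}  →  V:2 E:1  edges: 1-q->1
halt: no rule applies after step 5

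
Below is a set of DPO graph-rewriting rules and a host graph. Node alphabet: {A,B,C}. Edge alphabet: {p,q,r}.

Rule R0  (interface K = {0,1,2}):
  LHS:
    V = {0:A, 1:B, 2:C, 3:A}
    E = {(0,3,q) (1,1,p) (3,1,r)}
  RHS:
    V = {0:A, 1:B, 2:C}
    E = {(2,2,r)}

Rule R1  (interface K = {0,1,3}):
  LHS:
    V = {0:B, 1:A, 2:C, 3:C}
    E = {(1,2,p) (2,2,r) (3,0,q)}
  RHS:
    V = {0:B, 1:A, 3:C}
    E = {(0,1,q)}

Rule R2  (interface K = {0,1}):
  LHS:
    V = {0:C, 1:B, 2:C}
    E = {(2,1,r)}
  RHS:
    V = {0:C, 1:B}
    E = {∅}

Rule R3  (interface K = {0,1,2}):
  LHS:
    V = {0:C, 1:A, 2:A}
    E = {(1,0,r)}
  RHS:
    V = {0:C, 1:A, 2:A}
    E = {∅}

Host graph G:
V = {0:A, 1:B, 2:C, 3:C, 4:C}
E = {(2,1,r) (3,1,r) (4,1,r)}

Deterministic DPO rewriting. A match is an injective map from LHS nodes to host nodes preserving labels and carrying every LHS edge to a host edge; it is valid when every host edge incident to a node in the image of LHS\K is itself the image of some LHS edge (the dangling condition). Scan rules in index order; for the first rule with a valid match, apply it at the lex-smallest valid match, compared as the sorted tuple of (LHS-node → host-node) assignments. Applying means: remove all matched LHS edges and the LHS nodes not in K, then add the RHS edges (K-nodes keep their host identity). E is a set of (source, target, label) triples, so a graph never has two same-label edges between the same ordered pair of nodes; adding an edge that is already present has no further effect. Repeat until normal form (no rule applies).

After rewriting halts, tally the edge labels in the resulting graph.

initial: |V|=5 |E|=3  E = 2-r->1 3-r->1 4-r->1
step 1: apply R2 at {0↦2, 1↦1, 2↦3}  → |V|=4 |E|=2  E = 2-r->1 4-r->1
step 2: apply R2 at {0↦2, 1↦1, 2↦4}  → |V|=3 |E|=1  E = 2-r->1
halt: no rule applies after step 2
NF edges: [(2, 1, 'r')]

Answer: r:1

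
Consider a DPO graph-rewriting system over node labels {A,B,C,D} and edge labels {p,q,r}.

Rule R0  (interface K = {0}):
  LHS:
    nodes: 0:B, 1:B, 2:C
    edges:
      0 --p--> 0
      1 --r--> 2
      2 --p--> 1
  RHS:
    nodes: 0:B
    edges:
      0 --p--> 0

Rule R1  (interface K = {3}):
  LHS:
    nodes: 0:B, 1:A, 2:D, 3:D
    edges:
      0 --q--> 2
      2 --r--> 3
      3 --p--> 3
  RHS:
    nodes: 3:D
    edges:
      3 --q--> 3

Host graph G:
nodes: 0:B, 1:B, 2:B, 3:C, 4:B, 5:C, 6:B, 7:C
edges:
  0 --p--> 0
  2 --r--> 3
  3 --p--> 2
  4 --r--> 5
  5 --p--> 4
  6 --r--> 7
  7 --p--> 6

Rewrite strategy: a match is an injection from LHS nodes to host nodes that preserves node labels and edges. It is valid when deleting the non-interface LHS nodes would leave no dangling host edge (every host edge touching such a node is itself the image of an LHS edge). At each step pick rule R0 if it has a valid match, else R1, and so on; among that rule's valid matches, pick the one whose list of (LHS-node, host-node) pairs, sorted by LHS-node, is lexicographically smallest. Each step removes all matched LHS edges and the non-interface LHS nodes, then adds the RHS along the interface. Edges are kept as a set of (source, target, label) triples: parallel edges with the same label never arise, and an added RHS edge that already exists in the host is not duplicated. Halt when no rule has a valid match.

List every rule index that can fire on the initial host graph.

R0: 3 valid matches — {0↦0, 1↦2, 2↦3}, {0↦0, 1↦4, 2↦5}, {0↦0, 1↦6, 2↦7}
R1: no valid match — LHS pattern not found

Answer: [R0]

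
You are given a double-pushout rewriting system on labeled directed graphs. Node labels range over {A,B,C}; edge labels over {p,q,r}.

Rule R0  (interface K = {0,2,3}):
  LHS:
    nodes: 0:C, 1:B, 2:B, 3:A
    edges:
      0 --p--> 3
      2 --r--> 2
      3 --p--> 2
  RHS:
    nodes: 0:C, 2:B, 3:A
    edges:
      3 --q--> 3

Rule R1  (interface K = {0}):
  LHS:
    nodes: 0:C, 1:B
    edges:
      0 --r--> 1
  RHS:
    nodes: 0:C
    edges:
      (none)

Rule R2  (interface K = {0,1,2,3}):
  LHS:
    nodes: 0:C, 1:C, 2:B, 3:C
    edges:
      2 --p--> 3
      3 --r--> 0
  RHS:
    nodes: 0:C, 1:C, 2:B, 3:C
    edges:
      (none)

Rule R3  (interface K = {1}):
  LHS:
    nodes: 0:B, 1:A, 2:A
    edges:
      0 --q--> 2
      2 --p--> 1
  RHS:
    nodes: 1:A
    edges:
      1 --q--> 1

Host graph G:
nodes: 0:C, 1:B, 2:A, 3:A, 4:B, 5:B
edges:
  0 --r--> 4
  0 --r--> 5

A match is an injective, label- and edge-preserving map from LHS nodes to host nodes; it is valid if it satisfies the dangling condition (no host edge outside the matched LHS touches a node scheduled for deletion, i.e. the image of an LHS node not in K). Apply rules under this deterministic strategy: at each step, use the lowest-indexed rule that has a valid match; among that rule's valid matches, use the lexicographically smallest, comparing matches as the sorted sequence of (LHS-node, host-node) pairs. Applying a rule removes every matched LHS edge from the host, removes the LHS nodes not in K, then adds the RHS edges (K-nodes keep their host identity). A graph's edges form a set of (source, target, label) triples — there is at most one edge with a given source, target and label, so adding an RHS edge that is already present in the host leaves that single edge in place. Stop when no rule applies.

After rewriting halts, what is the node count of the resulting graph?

Answer: 4

Rewrite trace:
initial: |V|=6 |E|=2  E = 0-r->4 0-r->5
step 1: apply R1 at {0↦0, 1↦4}  → |V|=5 |E|=1  E = 0-r->5
step 2: apply R1 at {0↦0, 1↦5}  → |V|=4 |E|=0  E = ∅
final graph: no rule applies after step 2
NF nodes: {0:C, 1:B, 2:A, 3:A}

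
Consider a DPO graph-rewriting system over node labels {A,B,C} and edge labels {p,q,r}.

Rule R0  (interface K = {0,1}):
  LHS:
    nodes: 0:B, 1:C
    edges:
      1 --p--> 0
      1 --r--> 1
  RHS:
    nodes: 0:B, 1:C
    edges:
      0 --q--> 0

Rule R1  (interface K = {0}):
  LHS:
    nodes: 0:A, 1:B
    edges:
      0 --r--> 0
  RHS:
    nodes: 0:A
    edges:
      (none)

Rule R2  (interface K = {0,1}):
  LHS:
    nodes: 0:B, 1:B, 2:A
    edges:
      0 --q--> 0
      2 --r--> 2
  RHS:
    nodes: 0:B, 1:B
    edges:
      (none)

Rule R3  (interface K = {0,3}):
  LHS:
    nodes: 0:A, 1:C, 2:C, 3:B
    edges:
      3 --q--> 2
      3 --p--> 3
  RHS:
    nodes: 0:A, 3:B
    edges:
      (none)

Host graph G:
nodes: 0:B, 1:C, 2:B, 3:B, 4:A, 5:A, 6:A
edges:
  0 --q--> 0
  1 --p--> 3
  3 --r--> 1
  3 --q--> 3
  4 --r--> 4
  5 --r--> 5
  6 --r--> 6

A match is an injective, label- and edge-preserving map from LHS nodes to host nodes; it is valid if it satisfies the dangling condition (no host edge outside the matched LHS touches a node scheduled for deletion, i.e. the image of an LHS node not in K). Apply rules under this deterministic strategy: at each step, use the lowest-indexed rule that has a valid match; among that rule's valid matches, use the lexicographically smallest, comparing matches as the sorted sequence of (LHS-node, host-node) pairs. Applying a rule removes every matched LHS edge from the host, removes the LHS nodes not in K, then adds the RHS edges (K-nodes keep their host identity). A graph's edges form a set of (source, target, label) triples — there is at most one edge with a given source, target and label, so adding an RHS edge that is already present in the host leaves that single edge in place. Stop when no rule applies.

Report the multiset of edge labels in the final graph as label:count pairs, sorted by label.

Answer: p:1 q:1 r:1

Rewrite trace:
initial: |V|=7 |E|=7  E = 0-q->0 1-p->3 3-r->1 3-q->3 4-r->4 5-r->5 6-r->6
step 1: apply R1 at {0↦4, 1↦2}  → |V|=6 |E|=6  E = 0-q->0 1-p->3 3-r->1 3-q->3 5-r->5 6-r->6
step 2: apply R2 at {0↦0, 1↦3, 2↦5}  → |V|=5 |E|=4  E = 1-p->3 3-r->1 3-q->3 6-r->6
step 3: apply R1 at {0↦6, 1↦0}  → |V|=4 |E|=3  E = 1-p->3 3-r->1 3-q->3
final graph: no rule applies after step 3
NF edges: [(1, 3, 'p'), (3, 1, 'r'), (3, 3, 'q')]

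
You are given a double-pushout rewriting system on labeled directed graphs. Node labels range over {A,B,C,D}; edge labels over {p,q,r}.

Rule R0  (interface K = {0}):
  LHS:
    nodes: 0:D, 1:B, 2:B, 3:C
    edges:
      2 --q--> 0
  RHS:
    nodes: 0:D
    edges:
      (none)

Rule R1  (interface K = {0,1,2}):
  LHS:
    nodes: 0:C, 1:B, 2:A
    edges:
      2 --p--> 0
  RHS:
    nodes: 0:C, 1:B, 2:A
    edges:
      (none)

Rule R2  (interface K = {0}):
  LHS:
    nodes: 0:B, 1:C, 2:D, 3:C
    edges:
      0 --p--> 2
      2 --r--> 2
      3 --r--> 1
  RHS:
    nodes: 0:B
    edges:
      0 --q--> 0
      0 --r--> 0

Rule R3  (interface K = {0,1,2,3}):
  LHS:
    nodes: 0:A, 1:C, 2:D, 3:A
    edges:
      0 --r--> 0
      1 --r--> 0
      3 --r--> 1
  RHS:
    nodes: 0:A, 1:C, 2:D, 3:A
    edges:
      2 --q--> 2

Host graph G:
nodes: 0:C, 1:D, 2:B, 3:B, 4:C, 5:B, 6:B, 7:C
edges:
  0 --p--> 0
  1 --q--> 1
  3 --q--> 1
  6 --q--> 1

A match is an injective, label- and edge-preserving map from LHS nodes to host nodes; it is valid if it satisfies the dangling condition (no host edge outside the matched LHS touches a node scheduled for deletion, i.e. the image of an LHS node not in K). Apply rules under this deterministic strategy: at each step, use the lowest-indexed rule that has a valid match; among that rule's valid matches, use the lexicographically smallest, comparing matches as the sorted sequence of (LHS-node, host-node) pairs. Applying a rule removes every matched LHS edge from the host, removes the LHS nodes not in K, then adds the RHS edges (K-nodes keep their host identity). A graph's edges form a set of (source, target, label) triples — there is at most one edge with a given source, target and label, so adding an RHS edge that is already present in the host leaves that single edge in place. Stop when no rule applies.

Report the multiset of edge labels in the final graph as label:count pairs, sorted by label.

Answer: p:1 q:1

Rewrite trace:
start.  V:8 E:4  edges: 0-p->0 1-q->1 3-q->1 6-q->1
1. fire R0 via {0↦1, 1↦2, 2↦3, 3↦4}  →  V:5 E:3  edges: 0-p->0 1-q->1 6-q->1
2. fire R0 via {0↦1, 1↦5, 2↦6, 3↦7}  →  V:2 E:2  edges: 0-p->0 1-q->1
final graph: no rule applies after step 2
NF edges: [(0, 0, 'p'), (1, 1, 'q')]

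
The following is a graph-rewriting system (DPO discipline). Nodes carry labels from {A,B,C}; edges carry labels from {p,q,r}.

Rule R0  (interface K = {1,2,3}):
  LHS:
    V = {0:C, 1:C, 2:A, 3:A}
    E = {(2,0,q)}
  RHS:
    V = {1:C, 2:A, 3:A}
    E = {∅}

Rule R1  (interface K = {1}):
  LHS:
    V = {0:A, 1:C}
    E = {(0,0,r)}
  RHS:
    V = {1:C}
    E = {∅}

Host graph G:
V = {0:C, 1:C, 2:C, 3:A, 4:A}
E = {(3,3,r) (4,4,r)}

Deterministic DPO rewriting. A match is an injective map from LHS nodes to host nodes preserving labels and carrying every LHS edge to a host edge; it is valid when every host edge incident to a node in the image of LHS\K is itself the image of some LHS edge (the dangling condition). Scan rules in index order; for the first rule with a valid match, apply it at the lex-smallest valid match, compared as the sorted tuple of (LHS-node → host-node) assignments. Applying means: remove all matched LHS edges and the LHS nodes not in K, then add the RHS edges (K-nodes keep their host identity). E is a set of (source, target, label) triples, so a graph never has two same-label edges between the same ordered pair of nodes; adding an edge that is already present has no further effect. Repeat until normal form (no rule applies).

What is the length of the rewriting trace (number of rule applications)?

initial: |V|=5 |E|=2  E = 3-r->3 4-r->4
step 1: apply R1 at {0↦3, 1↦0}  → |V|=4 |E|=1  E = 4-r->4
step 2: apply R1 at {0↦4, 1↦0}  → |V|=3 |E|=0  E = ∅
normal form: no rule applies after step 2

Answer: 2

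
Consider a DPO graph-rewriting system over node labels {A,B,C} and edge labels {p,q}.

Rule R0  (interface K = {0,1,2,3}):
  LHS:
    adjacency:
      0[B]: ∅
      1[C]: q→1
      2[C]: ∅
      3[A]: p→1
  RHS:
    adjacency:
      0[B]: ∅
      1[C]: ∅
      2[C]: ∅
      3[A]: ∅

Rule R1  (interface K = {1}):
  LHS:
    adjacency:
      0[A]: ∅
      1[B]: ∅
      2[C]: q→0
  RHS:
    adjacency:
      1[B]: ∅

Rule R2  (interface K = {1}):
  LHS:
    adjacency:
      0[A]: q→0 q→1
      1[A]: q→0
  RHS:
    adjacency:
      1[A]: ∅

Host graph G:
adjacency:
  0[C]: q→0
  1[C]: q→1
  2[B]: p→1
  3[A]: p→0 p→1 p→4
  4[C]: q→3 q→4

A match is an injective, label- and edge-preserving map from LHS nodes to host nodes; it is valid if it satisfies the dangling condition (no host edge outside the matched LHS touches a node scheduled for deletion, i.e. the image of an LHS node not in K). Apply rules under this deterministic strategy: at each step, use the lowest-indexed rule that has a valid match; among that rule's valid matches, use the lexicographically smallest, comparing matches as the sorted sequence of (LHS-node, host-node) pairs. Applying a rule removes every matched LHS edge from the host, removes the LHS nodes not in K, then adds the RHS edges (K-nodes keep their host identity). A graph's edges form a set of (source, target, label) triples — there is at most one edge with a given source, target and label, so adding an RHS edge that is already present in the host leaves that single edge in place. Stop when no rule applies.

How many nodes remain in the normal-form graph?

initial: |V|=5 |E|=8  E = 0-q->0 1-q->1 2-p->1 3-p->0 3-p->1 3-p->4 4-q->3 4-q->4
step 1: apply R0 at {0↦2, 1↦0, 2↦1, 3↦3}  → |V|=5 |E|=6  E = 1-q->1 2-p->1 3-p->1 3-p->4 4-q->3 4-q->4
step 2: apply R0 at {0↦2, 1↦1, 2↦0, 3↦3}  → |V|=5 |E|=4  E = 2-p->1 3-p->4 4-q->3 4-q->4
step 3: apply R0 at {0↦2, 1↦4, 2↦0, 3↦3}  → |V|=5 |E|=2  E = 2-p->1 4-q->3
step 4: apply R1 at {0↦3, 1↦2, 2↦4}  → |V|=3 |E|=1  E = 2-p->1
normal form: no rule applies after step 4
NF nodes: {0:C, 1:C, 2:B}

Answer: 3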